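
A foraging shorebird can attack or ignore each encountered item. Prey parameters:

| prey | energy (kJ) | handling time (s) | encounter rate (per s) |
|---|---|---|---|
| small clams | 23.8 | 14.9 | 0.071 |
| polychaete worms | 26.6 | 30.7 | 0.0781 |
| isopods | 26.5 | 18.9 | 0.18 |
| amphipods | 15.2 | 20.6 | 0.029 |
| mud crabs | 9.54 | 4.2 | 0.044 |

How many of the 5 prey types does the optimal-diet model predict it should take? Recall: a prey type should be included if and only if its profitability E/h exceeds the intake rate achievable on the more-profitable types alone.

3

Rank by E/h (kJ/s): mud crabs 2.27, small clams 1.6, isopods 1.4, polychaete worms 0.866, amphipods 0.738. Include each in turn until the next type's E/h falls below the running intake rate.
Rate on top 1: 0.3543. small clams: 1.6 > 0.3543 → include.
Rate on top 2: 0.9406. isopods: 1.4 > 0.9406 → include.
Rate on top 3: 1.219. polychaete worms: 0.866 < 1.219 → exclude; stop.
Optimal diet: mud crabs, small clams, isopods — 3 of 5 types.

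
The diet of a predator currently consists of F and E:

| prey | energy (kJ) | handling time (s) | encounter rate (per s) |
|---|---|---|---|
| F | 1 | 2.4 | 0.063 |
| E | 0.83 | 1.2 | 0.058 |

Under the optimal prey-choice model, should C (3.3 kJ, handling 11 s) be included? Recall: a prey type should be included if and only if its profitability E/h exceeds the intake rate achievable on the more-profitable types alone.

Current rate: (0.063×1 + 0.058×0.83)/(1 + 0.063×2.4 + 0.058×1.2) = 0.09104 kJ/s.
Profitability of C: 3.3/11 = 0.3 kJ/s.
0.3 > 0.09104, so adding C raises the average — include it.

Yes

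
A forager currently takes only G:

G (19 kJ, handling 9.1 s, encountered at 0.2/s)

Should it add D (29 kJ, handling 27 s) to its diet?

Intake rate on the current diet: R = (0.2×19) / (1 + 0.2×9.1) = 3.8/2.82 = 1.348 kJ/s.
Profitability of D: 29/27 = 1.074 kJ/s.
1.074 < 1.348, so adding D would lower the average — exclude it.

No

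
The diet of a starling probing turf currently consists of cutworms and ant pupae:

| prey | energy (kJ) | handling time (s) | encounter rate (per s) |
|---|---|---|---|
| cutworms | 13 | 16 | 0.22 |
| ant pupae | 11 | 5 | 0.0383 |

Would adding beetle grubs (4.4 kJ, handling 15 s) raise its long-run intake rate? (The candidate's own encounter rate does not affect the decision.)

Current rate: (0.22×13 + 0.0383×11)/(1 + 0.22×16 + 0.0383×5) = 0.6964 kJ/s.
Profitability of beetle grubs: 4.4/15 = 0.2933 kJ/s.
0.2933 < 0.6964, so adding beetle grubs would lower the average — exclude it.

No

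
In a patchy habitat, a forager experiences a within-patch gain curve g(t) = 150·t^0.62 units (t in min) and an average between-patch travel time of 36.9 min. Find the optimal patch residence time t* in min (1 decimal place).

Maximise g(t)/(T+t): set derivative to zero → g'(t)(T+t) = g(t).
g'(t) = 0.62·150·t^-0.38. Setting 0.62·150·t^-0.38 = 150·t^0.62/(36.9+t) gives 0.62(36.9+t) = t, so 0.38·t = 0.62×36.9.
t* = 0.62×36.9/0.38 = 60.21 min.

60.2 min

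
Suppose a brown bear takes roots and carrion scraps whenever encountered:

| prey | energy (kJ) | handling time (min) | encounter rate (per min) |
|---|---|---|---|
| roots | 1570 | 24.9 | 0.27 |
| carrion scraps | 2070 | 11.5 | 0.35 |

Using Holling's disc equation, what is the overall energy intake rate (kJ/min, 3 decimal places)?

R = Σλ_iE_i / (1 + Σλ_ih_i)
Numerator: 0.27×1570 + 0.35×2070 = 1148
Denominator: 1 + 0.27×24.9 + 0.35×11.5 = 11.75
R = 1148/11.75 = 97.75 kJ/min

97.753 kJ/min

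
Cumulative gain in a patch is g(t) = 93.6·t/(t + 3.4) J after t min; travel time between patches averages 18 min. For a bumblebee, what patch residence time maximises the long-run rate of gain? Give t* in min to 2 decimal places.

Maximise g(t)/(T+t): set derivative to zero → g'(t)(T+t) = g(t).
g'(t) = 93.6·3.4/(t + 3.4)². Setting 93.6·3.4/(t+3.4)² = 93.6t/[(t+3.4)(18+t)] gives 3.4(18+t) = t(t+3.4), so t² = 3.4×18 = 61.2.
t* = √61.2 = 7.823 min.

7.82 min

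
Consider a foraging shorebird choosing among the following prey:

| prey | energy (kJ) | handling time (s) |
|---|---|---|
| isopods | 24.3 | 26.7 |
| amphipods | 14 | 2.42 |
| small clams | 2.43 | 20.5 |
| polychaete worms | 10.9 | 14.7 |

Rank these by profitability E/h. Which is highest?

Profitability E/h (kJ/s): isopods = 24.3/26.7 = 0.91, amphipods = 14/2.42 = 5.79, small clams = 2.43/20.5 = 0.119, polychaete worms = 10.9/14.7 = 0.741.
Ranked: amphipods > isopods > polychaete worms > small clams.

amphipods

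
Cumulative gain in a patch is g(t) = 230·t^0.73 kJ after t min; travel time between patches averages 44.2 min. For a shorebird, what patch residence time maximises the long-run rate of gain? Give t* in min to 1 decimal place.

119.5 min

Maximise g(t)/(T+t): set derivative to zero → g'(t)(T+t) = g(t).
g'(t) = 0.73·230·t^-0.27. Setting 0.73·230·t^-0.27 = 230·t^0.73/(44.2+t) gives 0.73(44.2+t) = t, so 0.27·t = 0.73×44.2.
t* = 0.73×44.2/0.27 = 119.5 min.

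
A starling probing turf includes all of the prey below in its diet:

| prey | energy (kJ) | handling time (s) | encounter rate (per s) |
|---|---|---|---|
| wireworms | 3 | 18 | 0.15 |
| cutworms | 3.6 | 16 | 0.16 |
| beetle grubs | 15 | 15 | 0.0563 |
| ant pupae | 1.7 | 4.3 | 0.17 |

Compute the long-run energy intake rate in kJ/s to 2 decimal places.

Energy encountered per unit search time: 0.15×3 + 0.16×3.6 + 0.0563×15 + 0.17×1.7 = 2.159 kJ/s.
Handling time per unit search time: 0.15×18 + 0.16×16 + 0.0563×15 + 0.17×4.3 = 6.835.
Rate = 2.159/(1 + 6.835) = 0.2756 kJ/s.

0.28 kJ/s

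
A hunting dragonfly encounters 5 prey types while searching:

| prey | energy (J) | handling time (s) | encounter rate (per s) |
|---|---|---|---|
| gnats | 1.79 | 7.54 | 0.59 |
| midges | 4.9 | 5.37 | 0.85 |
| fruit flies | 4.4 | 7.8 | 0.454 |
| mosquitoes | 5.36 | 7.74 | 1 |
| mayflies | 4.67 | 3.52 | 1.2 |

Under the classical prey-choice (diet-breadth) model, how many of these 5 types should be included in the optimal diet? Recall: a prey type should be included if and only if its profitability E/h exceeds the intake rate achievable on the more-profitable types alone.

1

Profitabilities (E/h, J/s): mayflies 1.33, midges 0.912, mosquitoes 0.693, fruit flies 0.564, gnats 0.237. Add prey in this order while the next type's profitability exceeds the intake rate on those already taken.
Rate on top 1: 1.073. midges: 0.912 < 1.073 → exclude; stop.
Optimal diet: mayflies — 1 of 5 types.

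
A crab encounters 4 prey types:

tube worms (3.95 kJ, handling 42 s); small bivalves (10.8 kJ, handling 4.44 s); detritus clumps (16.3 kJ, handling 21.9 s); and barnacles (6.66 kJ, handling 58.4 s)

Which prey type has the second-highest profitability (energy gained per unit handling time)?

Profitability E/h (kJ/s): tube worms = 3.95/42 = 0.094, small bivalves = 10.8/4.44 = 2.43, detritus clumps = 16.3/21.9 = 0.744, barnacles = 6.66/58.4 = 0.114.
Ranked: small bivalves > detritus clumps > barnacles > tube worms.

detritus clumps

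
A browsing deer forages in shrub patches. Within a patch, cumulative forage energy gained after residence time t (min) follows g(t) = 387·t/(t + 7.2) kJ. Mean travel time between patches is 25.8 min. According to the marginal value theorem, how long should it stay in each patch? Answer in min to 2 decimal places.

13.63 min

By the marginal value theorem, leave when the instantaneous gain rate g'(t) equals the habitat-wide average g(t)/(T + t).
g'(t) = 387·7.2/(t + 7.2)². Setting 387·7.2/(t+7.2)² = 387t/[(t+7.2)(25.8+t)] gives 7.2(25.8+t) = t(t+7.2), so t² = 7.2×25.8 = 185.8.
t* = √185.8 = 13.63 min.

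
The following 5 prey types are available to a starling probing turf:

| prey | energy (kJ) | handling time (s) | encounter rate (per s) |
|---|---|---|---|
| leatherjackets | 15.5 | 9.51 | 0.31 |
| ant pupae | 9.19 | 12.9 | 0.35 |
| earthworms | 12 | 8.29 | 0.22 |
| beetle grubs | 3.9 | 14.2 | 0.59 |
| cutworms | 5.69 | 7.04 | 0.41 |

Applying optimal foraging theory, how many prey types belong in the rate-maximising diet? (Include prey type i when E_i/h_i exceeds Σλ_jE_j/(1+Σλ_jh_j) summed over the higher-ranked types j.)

E/h in descending order: leatherjackets 1.63, earthworms 1.45, cutworms 0.808, ant pupae 0.712, beetle grubs 0.275 kJ/s. The optimal diet is the largest prefix of this list for which every included type satisfies E_i/h_i > R on the types above it.
Rate on top 1: 1.217. earthworms: 1.45 > 1.217 → include.
Rate on top 2: 1.29. cutworms: 0.808 < 1.29 → exclude; stop.
Optimal diet: leatherjackets, earthworms — 2 of 5 types.

2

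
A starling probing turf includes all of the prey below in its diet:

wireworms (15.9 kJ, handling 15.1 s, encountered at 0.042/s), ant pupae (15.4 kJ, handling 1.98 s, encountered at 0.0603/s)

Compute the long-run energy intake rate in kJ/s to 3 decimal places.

0.910 kJ/s

R = Σλ_iE_i / (1 + Σλ_ih_i)
Numerator: 0.042×15.9 + 0.0603×15.4 = 1.596
Denominator: 1 + 0.042×15.1 + 0.0603×1.98 = 1.754
R = 1.596/1.754 = 0.9104 kJ/s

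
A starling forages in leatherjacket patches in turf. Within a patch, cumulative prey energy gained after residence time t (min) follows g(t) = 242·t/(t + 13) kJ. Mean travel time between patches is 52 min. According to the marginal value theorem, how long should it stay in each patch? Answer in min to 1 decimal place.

By the marginal value theorem, leave when the instantaneous gain rate g'(t) equals the habitat-wide average g(t)/(T + t).
g'(t) = 242·13/(t + 13)². Setting 242·13/(t+13)² = 242t/[(t+13)(52+t)] gives 13(52+t) = t(t+13), so t² = 13×52 = 676.
t* = √676 = 26 min.

26.0 min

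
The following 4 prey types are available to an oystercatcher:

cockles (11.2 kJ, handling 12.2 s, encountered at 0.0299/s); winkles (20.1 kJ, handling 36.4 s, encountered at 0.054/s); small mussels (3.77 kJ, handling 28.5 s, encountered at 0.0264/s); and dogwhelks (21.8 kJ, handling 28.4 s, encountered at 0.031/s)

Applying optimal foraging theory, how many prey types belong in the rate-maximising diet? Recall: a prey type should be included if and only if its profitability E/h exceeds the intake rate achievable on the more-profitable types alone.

3

Rank by E/h (kJ/s): cockles 0.918, dogwhelks 0.768, winkles 0.552, small mussels 0.132. Include each in turn until the next type's E/h falls below the running intake rate.
Rate on top 1: 0.2454. dogwhelks: 0.768 > 0.2454 → include.
Rate on top 2: 0.4502. winkles: 0.552 > 0.4502 → include.
Rate on top 3: 0.4978. small mussels: 0.132 < 0.4978 → exclude; stop.
Optimal diet: cockles, dogwhelks, winkles — 3 of 4 types.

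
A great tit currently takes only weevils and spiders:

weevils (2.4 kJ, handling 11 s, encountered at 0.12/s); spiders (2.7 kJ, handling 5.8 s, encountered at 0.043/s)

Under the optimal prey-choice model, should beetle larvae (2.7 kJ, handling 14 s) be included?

Yes

Intake rate on the current diet: R = (0.12×2.4 + 0.043×2.7) / (1 + 0.12×11 + 0.043×5.8) = 0.4041/2.569 = 0.1573 kJ/s.
beetle larvae: E/h = 2.7/14 = 0.1929 kJ/s.
Since 0.1929 > R, including beetle larvae increases the long-run rate.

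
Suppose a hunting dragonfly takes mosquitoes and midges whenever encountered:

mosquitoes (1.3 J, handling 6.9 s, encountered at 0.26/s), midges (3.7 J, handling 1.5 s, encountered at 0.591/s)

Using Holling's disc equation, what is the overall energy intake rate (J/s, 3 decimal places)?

0.686 J/s

R = (0.26×1.3 + 0.591×3.7) / (1 + 0.26×6.9 + 0.591×1.5) = 2.525/3.681 = 0.686 J/s.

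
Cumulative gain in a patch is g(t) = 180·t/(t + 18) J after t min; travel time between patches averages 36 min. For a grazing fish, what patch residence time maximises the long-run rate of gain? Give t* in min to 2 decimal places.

25.46 min

Optimal t* satisfies g'(t*) = g(t*)/(T + t*).
g'(t) = 180·18/(t + 18)². Setting 180·18/(t+18)² = 180t/[(t+18)(36+t)] gives 18(36+t) = t(t+18), so t² = 18×36 = 648.
t* = √648 = 25.46 min.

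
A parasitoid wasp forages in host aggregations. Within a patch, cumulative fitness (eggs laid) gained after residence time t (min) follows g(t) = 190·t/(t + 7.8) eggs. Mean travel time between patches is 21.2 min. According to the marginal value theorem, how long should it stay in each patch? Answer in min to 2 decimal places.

12.86 min

By the marginal value theorem, leave when the instantaneous gain rate g'(t) equals the habitat-wide average g(t)/(T + t).
g'(t) = 190·7.8/(t + 7.8)². Setting 190·7.8/(t+7.8)² = 190t/[(t+7.8)(21.2+t)] gives 7.8(21.2+t) = t(t+7.8), so t² = 7.8×21.2 = 165.4.
t* = √165.4 = 12.86 min.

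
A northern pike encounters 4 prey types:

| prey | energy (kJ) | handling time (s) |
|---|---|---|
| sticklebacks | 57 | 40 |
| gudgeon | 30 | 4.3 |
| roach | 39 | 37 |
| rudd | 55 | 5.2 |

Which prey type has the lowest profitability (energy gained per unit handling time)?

roach

In descending order of E/h:
rudd: 55/5.2 = 10.6 kJ/s
gudgeon: 30/4.3 = 6.98 kJ/s
sticklebacks: 57/40 = 1.43 kJ/s
roach: 39/37 = 1.05 kJ/s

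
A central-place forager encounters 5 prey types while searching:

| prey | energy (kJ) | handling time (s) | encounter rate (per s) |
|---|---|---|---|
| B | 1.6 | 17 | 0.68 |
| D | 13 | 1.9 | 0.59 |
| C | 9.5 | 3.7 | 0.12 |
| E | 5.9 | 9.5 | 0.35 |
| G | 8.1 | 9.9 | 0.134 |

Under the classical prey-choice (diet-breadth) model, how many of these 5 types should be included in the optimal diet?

1

Rank by E/h (kJ/s): D 6.84, C 2.57, G 0.818, E 0.621, B 0.0941. Include each in turn until the next type's E/h falls below the running intake rate.
Rate on top 1: 3.616. C: 2.57 < 3.616 → exclude; stop.
Optimal diet: D — 1 of 5 types.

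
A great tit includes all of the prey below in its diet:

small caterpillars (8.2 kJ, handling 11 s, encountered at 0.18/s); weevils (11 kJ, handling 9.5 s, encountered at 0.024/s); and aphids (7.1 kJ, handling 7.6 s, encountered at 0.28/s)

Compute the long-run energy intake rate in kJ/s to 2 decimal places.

0.70 kJ/s

Energy encountered per unit search time: 0.18×8.2 + 0.024×11 + 0.28×7.1 = 3.728 kJ/s.
Handling time per unit search time: 0.18×11 + 0.024×9.5 + 0.28×7.6 = 4.336.
Rate = 3.728/(1 + 4.336) = 0.6987 kJ/s.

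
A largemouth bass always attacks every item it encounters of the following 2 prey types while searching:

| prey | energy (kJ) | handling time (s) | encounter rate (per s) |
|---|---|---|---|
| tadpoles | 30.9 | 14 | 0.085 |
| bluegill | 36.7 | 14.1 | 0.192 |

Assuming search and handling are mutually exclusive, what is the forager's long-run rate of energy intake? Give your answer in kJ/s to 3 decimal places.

R = (0.085×30.9 + 0.192×36.7) / (1 + 0.085×14 + 0.192×14.1) = 9.673/4.897 = 1.975 kJ/s.

1.975 kJ/s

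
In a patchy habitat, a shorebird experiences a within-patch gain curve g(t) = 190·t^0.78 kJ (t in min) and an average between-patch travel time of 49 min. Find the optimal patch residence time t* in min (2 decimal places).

Maximise g(t)/(T+t): set derivative to zero → g'(t)(T+t) = g(t).
g'(t) = 0.78·190·t^-0.22. Setting 0.78·190·t^-0.22 = 190·t^0.78/(49+t) gives 0.78(49+t) = t, so 0.22·t = 0.78×49.
t* = 0.78×49/0.22 = 173.7 min.

173.73 min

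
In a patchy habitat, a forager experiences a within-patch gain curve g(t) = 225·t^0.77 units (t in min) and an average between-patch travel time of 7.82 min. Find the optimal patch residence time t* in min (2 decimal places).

Maximise g(t)/(T+t): set derivative to zero → g'(t)(T+t) = g(t).
g'(t) = 0.77·225·t^-0.23. Setting 0.77·225·t^-0.23 = 225·t^0.77/(7.82+t) gives 0.77(7.82+t) = t, so 0.23·t = 0.77×7.82.
t* = 0.77×7.82/0.23 = 26.18 min.

26.18 min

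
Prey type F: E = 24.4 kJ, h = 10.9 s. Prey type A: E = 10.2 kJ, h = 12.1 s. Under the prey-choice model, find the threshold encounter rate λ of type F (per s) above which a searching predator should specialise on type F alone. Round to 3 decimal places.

The zero-one rule: include type A iff E₂/h₂ > λE₁/(1+λh₁). Equality gives the switch point.
λE₁h₂ = E₂ + λE₂h₁ ⇒ λ = E₂/(E₁h₂ − E₂h₁) = 10.2/(295.2 − 111.2) = 0.05542 per s.

0.055 per s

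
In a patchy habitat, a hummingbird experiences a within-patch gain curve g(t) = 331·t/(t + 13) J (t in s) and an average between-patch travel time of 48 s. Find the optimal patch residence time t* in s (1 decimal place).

25.0 s

Optimal t* satisfies g'(t*) = g(t*)/(T + t*).
g'(t) = 331·13/(t + 13)². Setting 331·13/(t+13)² = 331t/[(t+13)(48+t)] gives 13(48+t) = t(t+13), so t² = 13×48 = 624.
t* = √624 = 24.98 s.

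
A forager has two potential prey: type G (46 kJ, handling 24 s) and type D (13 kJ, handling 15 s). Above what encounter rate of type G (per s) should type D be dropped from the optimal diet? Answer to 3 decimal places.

0.034 per s

At the threshold, the rate on type G alone equals the profitability of type D: λ·46/(1 + λ·24) = 13/15 = 0.8667.
Rearranging, λ(46 − 0.8667×24) = 0.8667, so λ = 0.8667/25.2 = 0.03439 per s.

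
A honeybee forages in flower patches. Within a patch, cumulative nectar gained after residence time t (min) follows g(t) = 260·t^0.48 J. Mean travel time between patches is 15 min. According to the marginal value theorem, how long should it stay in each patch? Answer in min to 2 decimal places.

By the marginal value theorem, leave when the instantaneous gain rate g'(t) equals the habitat-wide average g(t)/(T + t).
g'(t) = 0.48·260·t^-0.52. Setting 0.48·260·t^-0.52 = 260·t^0.48/(15+t) gives 0.48(15+t) = t, so 0.52·t = 0.48×15.
t* = 0.48×15/0.52 = 13.85 min.

13.85 min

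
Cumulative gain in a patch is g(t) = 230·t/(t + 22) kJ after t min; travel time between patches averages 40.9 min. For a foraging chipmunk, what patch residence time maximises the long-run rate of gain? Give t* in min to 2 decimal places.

By the marginal value theorem, leave when the instantaneous gain rate g'(t) equals the habitat-wide average g(t)/(T + t).
g'(t) = 230·22/(t + 22)². Setting 230·22/(t+22)² = 230t/[(t+22)(40.9+t)] gives 22(40.9+t) = t(t+22), so t² = 22×40.9 = 899.8.
t* = √899.8 = 30 min.

30.00 min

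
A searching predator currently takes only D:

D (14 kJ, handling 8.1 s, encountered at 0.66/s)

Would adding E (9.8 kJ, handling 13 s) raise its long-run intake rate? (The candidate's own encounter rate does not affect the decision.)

No

Intake rate on the current diet: R = (0.66×14) / (1 + 0.66×8.1) = 9.24/6.346 = 1.456 kJ/s.
E: E/h = 9.8/13 = 0.7538 kJ/s.
0.7538 < 1.456, so adding E would lower the average — exclude it.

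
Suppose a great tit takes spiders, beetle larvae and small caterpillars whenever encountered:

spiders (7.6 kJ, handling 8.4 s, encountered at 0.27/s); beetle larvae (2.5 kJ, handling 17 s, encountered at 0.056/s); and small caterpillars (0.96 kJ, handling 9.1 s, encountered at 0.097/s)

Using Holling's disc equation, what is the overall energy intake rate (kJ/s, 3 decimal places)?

R = (0.27×7.6 + 0.056×2.5 + 0.097×0.96) / (1 + 0.27×8.4 + 0.056×17 + 0.097×9.1) = 2.285/5.103 = 0.4478 kJ/s.

0.448 kJ/s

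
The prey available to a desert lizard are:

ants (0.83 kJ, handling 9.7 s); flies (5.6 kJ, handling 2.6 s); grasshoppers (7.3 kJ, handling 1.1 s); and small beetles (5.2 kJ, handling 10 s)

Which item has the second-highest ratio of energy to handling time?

flies

In descending order of E/h:
grasshoppers: 7.3/1.1 = 6.64 kJ/s
flies: 5.6/2.6 = 2.15 kJ/s
small beetles: 5.2/10 = 0.52 kJ/s
ants: 0.83/9.7 = 0.0856 kJ/s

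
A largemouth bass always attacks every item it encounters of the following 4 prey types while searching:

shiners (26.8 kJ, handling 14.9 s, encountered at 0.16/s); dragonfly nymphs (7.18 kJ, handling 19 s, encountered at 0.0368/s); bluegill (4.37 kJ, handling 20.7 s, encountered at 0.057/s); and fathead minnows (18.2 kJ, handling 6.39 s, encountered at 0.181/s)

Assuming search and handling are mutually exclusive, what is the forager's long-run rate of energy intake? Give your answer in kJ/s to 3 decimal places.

1.261 kJ/s

R = Σλ_iE_i / (1 + Σλ_ih_i)
Numerator: 0.16×26.8 + 0.0368×7.18 + 0.057×4.37 + 0.181×18.2 = 8.096
Denominator: 1 + 0.16×14.9 + 0.0368×19 + 0.057×20.7 + 0.181×6.39 = 6.42
R = 8.096/6.42 = 1.261 kJ/s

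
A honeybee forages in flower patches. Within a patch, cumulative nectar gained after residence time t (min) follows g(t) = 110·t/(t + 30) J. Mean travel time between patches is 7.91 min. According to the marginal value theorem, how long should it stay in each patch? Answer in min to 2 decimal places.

15.40 min

Optimal t* satisfies g'(t*) = g(t*)/(T + t*).
g'(t) = 110·30/(t + 30)². Setting 110·30/(t+30)² = 110t/[(t+30)(7.91+t)] gives 30(7.91+t) = t(t+30), so t² = 30×7.91 = 237.3.
t* = √237.3 = 15.4 min.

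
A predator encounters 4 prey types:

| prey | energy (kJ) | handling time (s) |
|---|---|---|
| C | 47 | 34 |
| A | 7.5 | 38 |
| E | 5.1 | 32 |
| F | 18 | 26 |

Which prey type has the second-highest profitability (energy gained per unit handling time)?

F

In descending order of E/h:
C: 47/34 = 1.38 kJ/s
F: 18/26 = 0.692 kJ/s
A: 7.5/38 = 0.197 kJ/s
E: 5.1/32 = 0.159 kJ/s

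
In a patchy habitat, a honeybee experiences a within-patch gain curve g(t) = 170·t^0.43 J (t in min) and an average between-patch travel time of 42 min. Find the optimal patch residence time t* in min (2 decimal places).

Maximise g(t)/(T+t): set derivative to zero → g'(t)(T+t) = g(t).
g'(t) = 0.43·170·t^-0.57. Setting 0.43·170·t^-0.57 = 170·t^0.43/(42+t) gives 0.43(42+t) = t, so 0.57·t = 0.43×42.
t* = 0.43×42/0.57 = 31.68 min.

31.68 min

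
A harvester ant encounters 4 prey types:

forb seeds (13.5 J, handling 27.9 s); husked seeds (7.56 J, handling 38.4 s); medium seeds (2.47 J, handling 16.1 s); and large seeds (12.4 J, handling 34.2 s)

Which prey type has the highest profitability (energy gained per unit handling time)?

forb seeds

Profitability E/h (J/s): forb seeds = 13.5/27.9 = 0.484, husked seeds = 7.56/38.4 = 0.197, medium seeds = 2.47/16.1 = 0.153, large seeds = 12.4/34.2 = 0.363.
Ranked: forb seeds > large seeds > husked seeds > medium seeds.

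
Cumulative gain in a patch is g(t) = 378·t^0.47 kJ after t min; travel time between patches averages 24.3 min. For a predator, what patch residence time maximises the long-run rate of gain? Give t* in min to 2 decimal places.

Optimal t* satisfies g'(t*) = g(t*)/(T + t*).
g'(t) = 0.47·378·t^-0.53. Setting 0.47·378·t^-0.53 = 378·t^0.47/(24.3+t) gives 0.47(24.3+t) = t, so 0.53·t = 0.47×24.3.
t* = 0.47×24.3/0.53 = 21.55 min.

21.55 min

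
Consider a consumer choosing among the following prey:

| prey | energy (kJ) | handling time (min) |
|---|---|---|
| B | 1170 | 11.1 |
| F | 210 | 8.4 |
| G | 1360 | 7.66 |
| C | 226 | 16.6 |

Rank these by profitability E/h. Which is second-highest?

Profitability E/h (kJ/min): B = 1170/11.1 = 105, F = 210/8.4 = 25, G = 1360/7.66 = 178, C = 226/16.6 = 13.6.
Ranked: G > B > F > C.

B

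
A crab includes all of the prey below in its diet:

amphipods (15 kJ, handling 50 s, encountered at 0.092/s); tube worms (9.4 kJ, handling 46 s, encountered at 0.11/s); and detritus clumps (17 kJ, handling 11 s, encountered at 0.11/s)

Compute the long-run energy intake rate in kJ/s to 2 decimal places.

R = Σλ_iE_i / (1 + Σλ_ih_i)
Numerator: 0.092×15 + 0.11×9.4 + 0.11×17 = 4.284
Denominator: 1 + 0.092×50 + 0.11×46 + 0.11×11 = 11.87
R = 4.284/11.87 = 0.3609 kJ/s

0.36 kJ/s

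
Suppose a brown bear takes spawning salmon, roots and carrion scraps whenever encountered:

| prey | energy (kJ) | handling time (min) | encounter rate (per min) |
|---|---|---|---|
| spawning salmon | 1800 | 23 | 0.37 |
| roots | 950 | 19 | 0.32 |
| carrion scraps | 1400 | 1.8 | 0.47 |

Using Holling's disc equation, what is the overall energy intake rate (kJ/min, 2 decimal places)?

Energy encountered per unit search time: 0.37×1800 + 0.32×950 + 0.47×1400 = 1628 kJ/min.
Handling time per unit search time: 0.37×23 + 0.32×19 + 0.47×1.8 = 15.44.
Rate = 1628/(1 + 15.44) = 99.05 kJ/min.

99.05 kJ/min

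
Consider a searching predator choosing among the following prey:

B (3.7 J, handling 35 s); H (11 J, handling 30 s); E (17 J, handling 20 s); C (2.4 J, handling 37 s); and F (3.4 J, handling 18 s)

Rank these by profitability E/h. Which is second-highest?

Profitability E/h (J/s): B = 3.7/35 = 0.106, H = 11/30 = 0.367, E = 17/20 = 0.85, C = 2.4/37 = 0.0649, F = 3.4/18 = 0.189.
Ranked: E > H > F > B > C.

H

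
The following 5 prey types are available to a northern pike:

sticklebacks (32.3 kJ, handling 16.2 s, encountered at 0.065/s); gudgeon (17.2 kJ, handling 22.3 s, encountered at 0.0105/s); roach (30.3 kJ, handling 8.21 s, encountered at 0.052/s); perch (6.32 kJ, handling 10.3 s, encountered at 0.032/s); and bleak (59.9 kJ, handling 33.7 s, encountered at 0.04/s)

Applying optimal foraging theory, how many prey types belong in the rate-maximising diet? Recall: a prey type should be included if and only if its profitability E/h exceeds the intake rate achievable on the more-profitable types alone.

3

Profitabilities (E/h, kJ/s): roach 3.69, sticklebacks 1.99, bleak 1.78, gudgeon 0.771, perch 0.614. Add prey in this order while the next type's profitability exceeds the intake rate on those already taken.
Rate on top 1: 1.104. sticklebacks: 1.99 > 1.104 → include.
Rate on top 2: 1.482. bleak: 1.78 > 1.482 → include.
Rate on top 3: 1.586. gudgeon: 0.771 < 1.586 → exclude; stop.
Optimal diet: roach, sticklebacks, bleak — 3 of 5 types.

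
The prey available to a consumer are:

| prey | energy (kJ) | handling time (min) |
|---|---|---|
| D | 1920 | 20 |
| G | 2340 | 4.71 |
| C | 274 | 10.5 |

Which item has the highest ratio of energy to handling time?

G

In descending order of E/h:
G: 2340/4.71 = 497 kJ/min
D: 1920/20 = 96 kJ/min
C: 274/10.5 = 26.1 kJ/min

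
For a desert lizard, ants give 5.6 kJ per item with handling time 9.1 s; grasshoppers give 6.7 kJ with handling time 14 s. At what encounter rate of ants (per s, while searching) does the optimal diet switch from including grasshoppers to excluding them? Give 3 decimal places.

0.384 per s

The zero-one rule: include grasshoppers iff E₂/h₂ > λE₁/(1+λh₁). Equality gives the switch point.
λE₁h₂ = E₂ + λE₂h₁ ⇒ λ = E₂/(E₁h₂ − E₂h₁) = 6.7/(78.4 − 60.97) = 0.3844 per s.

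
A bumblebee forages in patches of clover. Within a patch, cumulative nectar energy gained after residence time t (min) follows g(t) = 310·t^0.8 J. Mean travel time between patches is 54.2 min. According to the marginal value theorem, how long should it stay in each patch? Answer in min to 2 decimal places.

Optimal t* satisfies g'(t*) = g(t*)/(T + t*).
g'(t) = 0.8·310·t^-0.2. Setting 0.8·310·t^-0.2 = 310·t^0.8/(54.2+t) gives 0.8(54.2+t) = t, so 0.20·t = 0.8×54.2.
t* = 0.8×54.2/0.20 = 216.8 min.

216.80 min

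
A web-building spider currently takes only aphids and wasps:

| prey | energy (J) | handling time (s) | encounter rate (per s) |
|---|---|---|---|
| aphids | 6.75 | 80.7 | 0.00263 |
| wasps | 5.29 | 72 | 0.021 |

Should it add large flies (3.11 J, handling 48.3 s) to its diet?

Intake rate on the current diet: R = (0.00263×6.75 + 0.021×5.29) / (1 + 0.00263×80.7 + 0.021×72) = 0.1288/2.724 = 0.04729 J/s.
Profitability of large flies: 3.11/48.3 = 0.06439 J/s.
Since 0.06439 > R, including large flies increases the long-run rate.

Yes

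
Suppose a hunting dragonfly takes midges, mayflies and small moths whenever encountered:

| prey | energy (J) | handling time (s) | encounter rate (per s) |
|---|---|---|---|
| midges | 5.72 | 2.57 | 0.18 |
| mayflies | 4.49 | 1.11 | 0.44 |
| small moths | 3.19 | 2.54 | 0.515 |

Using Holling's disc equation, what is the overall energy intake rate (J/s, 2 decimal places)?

1.43 J/s

R = (0.18×5.72 + 0.44×4.49 + 0.515×3.19) / (1 + 0.18×2.57 + 0.44×1.11 + 0.515×2.54) = 4.648/3.259 = 1.426 J/s.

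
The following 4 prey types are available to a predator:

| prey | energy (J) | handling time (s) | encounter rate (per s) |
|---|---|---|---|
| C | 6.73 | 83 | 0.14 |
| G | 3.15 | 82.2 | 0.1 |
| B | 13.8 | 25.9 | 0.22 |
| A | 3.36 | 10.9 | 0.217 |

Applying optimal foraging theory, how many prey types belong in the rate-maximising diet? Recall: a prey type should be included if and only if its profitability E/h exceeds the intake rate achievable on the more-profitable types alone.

Profitabilities (E/h, J/s): B 0.533, A 0.308, C 0.0811, G 0.0383. Add prey in this order while the next type's profitability exceeds the intake rate on those already taken.
Rate on top 1: 0.4533. A: 0.308 < 0.4533 → exclude; stop.
Optimal diet: B — 1 of 4 types.

1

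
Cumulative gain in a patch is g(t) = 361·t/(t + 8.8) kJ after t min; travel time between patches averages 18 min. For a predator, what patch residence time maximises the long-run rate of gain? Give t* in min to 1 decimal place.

Maximise g(t)/(T+t): set derivative to zero → g'(t)(T+t) = g(t).
g'(t) = 361·8.8/(t + 8.8)². Setting 361·8.8/(t+8.8)² = 361t/[(t+8.8)(18+t)] gives 8.8(18+t) = t(t+8.8), so t² = 8.8×18 = 158.4.
t* = √158.4 = 12.59 min.

12.6 min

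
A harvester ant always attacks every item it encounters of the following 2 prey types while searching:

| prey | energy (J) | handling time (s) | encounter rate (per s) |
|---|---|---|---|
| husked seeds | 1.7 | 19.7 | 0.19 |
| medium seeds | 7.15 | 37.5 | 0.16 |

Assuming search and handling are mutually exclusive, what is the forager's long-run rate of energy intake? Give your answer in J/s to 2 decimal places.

R = (0.19×1.7 + 0.16×7.15) / (1 + 0.19×19.7 + 0.16×37.5) = 1.467/10.74 = 0.1366 J/s.

0.14 J/s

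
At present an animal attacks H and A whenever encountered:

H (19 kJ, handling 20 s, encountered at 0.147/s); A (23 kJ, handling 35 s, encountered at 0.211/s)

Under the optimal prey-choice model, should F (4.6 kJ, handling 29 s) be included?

No

On H and A alone, R = ΣλE/(1+Σλh) = 7.646/11.32 = 0.6751 kJ/s.
Profitability of F: 4.6/29 = 0.1586 kJ/s.
0.1586 < 0.6751, so adding F would lower the average — exclude it.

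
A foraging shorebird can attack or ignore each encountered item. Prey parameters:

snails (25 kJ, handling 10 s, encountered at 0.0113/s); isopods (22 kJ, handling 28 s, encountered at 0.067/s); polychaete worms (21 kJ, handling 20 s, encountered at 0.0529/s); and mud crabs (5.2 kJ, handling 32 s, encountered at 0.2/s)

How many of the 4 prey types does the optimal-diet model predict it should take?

E/h in descending order: snails 2.5, polychaete worms 1.05, isopods 0.786, mud crabs 0.163 kJ/s. The optimal diet is the largest prefix of this list for which every included type satisfies E_i/h_i > R on the types above it.
Rate on top 1: 0.2538. polychaete worms: 1.05 > 0.2538 → include.
Rate on top 2: 0.6418. isopods: 0.786 > 0.6418 → include.
Rate on top 3: 0.7085. mud crabs: 0.163 < 0.7085 → exclude; stop.
Optimal diet: snails, polychaete worms, isopods — 3 of 4 types.

3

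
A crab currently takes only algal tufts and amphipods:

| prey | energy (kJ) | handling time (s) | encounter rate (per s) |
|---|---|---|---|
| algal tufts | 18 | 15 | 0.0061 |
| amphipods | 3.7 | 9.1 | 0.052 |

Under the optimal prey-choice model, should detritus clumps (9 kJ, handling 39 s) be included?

Yes

On algal tufts and amphipods alone, R = ΣλE/(1+Σλh) = 0.3022/1.565 = 0.1931 kJ/s.
Profitability of detritus clumps: 9/39 = 0.2308 kJ/s.
Since 0.2308 > R, including detritus clumps increases the long-run rate.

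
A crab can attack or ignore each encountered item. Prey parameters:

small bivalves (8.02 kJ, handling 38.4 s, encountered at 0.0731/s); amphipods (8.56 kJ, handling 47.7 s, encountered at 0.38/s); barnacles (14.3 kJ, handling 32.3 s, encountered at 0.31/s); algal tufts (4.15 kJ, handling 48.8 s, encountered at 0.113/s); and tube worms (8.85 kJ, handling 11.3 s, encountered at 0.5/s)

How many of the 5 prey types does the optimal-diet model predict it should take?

E/h in descending order: tube worms 0.783, barnacles 0.443, small bivalves 0.209, amphipods 0.179, algal tufts 0.085 kJ/s. The optimal diet is the largest prefix of this list for which every included type satisfies E_i/h_i > R on the types above it.
Rate on top 1: 0.6654. barnacles: 0.443 < 0.6654 → exclude; stop.
Optimal diet: tube worms — 1 of 5 types.

1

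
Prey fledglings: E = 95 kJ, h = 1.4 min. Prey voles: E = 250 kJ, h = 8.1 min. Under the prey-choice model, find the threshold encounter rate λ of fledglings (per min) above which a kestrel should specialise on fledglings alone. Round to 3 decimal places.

0.596 per min

Drop voles once their profitability E₂/h₂ falls below the rate achievable on fledglings alone: E₂/h₂ = λE₁/(1 + λh₁).
Solve for λ: λE₁h₂ = E₂(1 + λh₁) → λ(E₁h₂ − E₂h₁) = E₂ → λ = E₂/(E₁h₂ − E₂h₁).
λ = 250/(95×8.1 − 250×1.4) = 250/419.5 = 0.5959 per min.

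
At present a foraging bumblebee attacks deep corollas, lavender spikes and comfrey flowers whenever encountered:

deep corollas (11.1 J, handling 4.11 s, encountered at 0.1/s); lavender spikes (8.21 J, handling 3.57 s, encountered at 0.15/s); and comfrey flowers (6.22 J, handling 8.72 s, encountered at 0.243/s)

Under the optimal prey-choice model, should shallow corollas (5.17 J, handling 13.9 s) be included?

No

On deep corollas, lavender spikes and comfrey flowers alone, R = ΣλE/(1+Σλh) = 3.853/4.065 = 0.9477 J/s.
Profitability of shallow corollas: 5.17/13.9 = 0.3719 J/s.
Since 0.3719 < R, time spent handling shallow corollas is better spent searching.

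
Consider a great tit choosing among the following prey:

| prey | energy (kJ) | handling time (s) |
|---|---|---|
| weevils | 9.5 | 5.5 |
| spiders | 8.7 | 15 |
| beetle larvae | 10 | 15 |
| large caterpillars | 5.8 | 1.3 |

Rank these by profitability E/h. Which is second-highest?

weevils

In descending order of E/h:
large caterpillars: 5.8/1.3 = 4.46 kJ/s
weevils: 9.5/5.5 = 1.73 kJ/s
beetle larvae: 10/15 = 0.667 kJ/s
spiders: 8.7/15 = 0.58 kJ/s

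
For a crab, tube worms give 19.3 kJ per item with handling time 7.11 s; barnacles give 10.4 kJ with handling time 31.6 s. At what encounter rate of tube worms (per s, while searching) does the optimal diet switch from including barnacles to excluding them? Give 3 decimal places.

The zero-one rule: include barnacles iff E₂/h₂ > λE₁/(1+λh₁). Equality gives the switch point.
λE₁h₂ = E₂ + λE₂h₁ ⇒ λ = E₂/(E₁h₂ − E₂h₁) = 10.4/(609.9 − 73.94) = 0.01941 per s.

0.019 per s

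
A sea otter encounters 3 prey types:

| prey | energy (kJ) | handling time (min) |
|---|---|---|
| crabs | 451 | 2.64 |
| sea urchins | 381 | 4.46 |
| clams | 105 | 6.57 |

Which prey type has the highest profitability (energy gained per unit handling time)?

crabs

Profitability E/h (kJ/min): crabs = 451/2.64 = 171, sea urchins = 381/4.46 = 85.4, clams = 105/6.57 = 16.
Ranked: crabs > sea urchins > clams.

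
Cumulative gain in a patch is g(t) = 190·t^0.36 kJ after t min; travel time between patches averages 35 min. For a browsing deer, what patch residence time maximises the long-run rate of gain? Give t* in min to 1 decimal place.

19.7 min

By the marginal value theorem, leave when the instantaneous gain rate g'(t) equals the habitat-wide average g(t)/(T + t).
g'(t) = 0.36·190·t^-0.64. Setting 0.36·190·t^-0.64 = 190·t^0.36/(35+t) gives 0.36(35+t) = t, so 0.64·t = 0.36×35.
t* = 0.36×35/0.64 = 19.69 min.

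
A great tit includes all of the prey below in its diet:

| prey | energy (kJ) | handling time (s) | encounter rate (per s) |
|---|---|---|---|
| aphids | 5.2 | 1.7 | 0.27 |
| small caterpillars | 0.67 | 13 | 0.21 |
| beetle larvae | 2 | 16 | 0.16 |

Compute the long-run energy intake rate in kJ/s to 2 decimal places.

R = (0.27×5.2 + 0.21×0.67 + 0.16×2) / (1 + 0.27×1.7 + 0.21×13 + 0.16×16) = 1.865/6.749 = 0.2763 kJ/s.

0.28 kJ/s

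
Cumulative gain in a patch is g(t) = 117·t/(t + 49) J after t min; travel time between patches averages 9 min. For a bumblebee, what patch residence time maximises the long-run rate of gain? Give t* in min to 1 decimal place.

Maximise g(t)/(T+t): set derivative to zero → g'(t)(T+t) = g(t).
g'(t) = 117·49/(t + 49)². Setting 117·49/(t+49)² = 117t/[(t+49)(9+t)] gives 49(9+t) = t(t+49), so t² = 49×9 = 441.
t* = √441 = 21 min.

21.0 min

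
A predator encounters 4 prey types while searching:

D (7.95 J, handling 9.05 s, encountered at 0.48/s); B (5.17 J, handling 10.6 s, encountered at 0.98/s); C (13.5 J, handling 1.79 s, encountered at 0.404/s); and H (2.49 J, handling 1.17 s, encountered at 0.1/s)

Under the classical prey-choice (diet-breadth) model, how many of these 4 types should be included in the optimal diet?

1

Rank by E/h (J/s): C 7.54, H 2.13, D 0.878, B 0.488. Include each in turn until the next type's E/h falls below the running intake rate.
Rate on top 1: 3.165. H: 2.13 < 3.165 → exclude; stop.
Optimal diet: C — 1 of 4 types.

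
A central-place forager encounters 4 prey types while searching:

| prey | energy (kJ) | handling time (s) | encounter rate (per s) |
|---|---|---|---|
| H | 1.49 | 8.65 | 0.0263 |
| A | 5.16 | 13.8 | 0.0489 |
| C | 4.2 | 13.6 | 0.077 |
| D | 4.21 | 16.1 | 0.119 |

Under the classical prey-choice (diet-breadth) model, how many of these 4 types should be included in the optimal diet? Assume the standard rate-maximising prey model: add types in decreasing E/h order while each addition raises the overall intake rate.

E/h in descending order: A 0.374, C 0.309, D 0.261, H 0.172 kJ/s. The optimal diet is the largest prefix of this list for which every included type satisfies E_i/h_i > R on the types above it.
Rate on top 1: 0.1507. C: 0.309 > 0.1507 → include.
Rate on top 2: 0.2115. D: 0.261 > 0.2115 → include.
Rate on top 3: 0.2322. H: 0.172 < 0.2322 → exclude; stop.
Optimal diet: A, C, D — 3 of 4 types.

3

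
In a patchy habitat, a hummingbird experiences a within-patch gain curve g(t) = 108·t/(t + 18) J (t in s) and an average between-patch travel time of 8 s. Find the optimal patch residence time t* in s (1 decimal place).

Optimal t* satisfies g'(t*) = g(t*)/(T + t*).
g'(t) = 108·18/(t + 18)². Setting 108·18/(t+18)² = 108t/[(t+18)(8+t)] gives 18(8+t) = t(t+18), so t² = 18×8 = 144.
t* = √144 = 12 s.

12.0 s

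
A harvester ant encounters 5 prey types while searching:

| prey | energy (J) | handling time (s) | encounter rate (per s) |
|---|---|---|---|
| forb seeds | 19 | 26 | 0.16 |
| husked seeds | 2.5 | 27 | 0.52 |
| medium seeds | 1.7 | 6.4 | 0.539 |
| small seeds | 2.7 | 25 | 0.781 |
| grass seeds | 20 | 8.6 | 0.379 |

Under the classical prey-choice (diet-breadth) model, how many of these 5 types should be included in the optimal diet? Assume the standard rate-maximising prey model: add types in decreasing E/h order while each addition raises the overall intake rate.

1

Profitabilities (E/h, J/s): grass seeds 2.33, forb seeds 0.731, medium seeds 0.266, small seeds 0.108, husked seeds 0.0926. Add prey in this order while the next type's profitability exceeds the intake rate on those already taken.
Rate on top 1: 1.78. forb seeds: 0.731 < 1.78 → exclude; stop.
Optimal diet: grass seeds — 1 of 5 types.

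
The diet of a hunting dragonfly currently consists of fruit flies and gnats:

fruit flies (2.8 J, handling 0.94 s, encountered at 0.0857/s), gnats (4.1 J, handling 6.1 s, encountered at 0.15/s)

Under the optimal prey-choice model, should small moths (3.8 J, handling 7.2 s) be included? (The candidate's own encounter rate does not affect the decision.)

Intake rate on the current diet: R = (0.0857×2.8 + 0.15×4.1) / (1 + 0.0857×0.94 + 0.15×6.1) = 0.855/1.996 = 0.4284 J/s.
small moths: E/h = 3.8/7.2 = 0.5278 J/s.
Since 0.5278 > R, including small moths increases the long-run rate.

Yes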